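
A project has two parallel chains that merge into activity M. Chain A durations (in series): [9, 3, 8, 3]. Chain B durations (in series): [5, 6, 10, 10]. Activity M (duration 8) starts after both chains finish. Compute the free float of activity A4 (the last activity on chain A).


ES(A4) = sum of predecessors on chain A = 20
EF(A4) = ES + duration = 20 + 3 = 23
Successor of A4 is M. ES(M) = max(sum(A), sum(B)) = max(23, 31) = 31
Free float = ES(successor) - EF(current) = 31 - 23 = 8

8


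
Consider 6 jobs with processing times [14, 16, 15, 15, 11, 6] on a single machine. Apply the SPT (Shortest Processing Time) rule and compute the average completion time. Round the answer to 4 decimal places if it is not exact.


Sort jobs by processing time (SPT order): [6, 11, 14, 15, 15, 16]
Compute completion times sequentially:
  Job 1: processing = 6, completes at 6
  Job 2: processing = 11, completes at 17
  Job 3: processing = 14, completes at 31
  Job 4: processing = 15, completes at 46
  Job 5: processing = 15, completes at 61
  Job 6: processing = 16, completes at 77
Sum of completion times = 238
Average completion time = 238/6 = 39.6667

39.6667


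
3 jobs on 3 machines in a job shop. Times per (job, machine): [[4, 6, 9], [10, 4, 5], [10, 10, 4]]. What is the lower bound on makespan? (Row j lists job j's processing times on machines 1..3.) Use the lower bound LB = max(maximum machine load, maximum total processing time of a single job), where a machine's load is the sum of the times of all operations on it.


Machine loads:
  Machine 1: 4 + 10 + 10 = 24
  Machine 2: 6 + 4 + 10 = 20
  Machine 3: 9 + 5 + 4 = 18
Max machine load = 24
Job totals:
  Job 1: 19
  Job 2: 19
  Job 3: 24
Max job total = 24
Lower bound = max(24, 24) = 24

24


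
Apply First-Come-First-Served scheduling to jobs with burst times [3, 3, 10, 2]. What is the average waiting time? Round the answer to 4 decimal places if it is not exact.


FCFS order (as given): [3, 3, 10, 2]
Waiting times:
  Job 1: wait = 0
  Job 2: wait = 3
  Job 3: wait = 6
  Job 4: wait = 16
Sum of waiting times = 25
Average waiting time = 25/4 = 6.25

6.25


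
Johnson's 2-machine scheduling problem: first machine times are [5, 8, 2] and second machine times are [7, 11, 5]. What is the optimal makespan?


Apply Johnson's rule:
  Group 1 (a <= b): [(3, 2, 5), (1, 5, 7), (2, 8, 11)]
  Group 2 (a > b): []
Optimal job order: [3, 1, 2]
Schedule:
  Job 3: M1 done at 2, M2 done at 7
  Job 1: M1 done at 7, M2 done at 14
  Job 2: M1 done at 15, M2 done at 26
Makespan = 26

26


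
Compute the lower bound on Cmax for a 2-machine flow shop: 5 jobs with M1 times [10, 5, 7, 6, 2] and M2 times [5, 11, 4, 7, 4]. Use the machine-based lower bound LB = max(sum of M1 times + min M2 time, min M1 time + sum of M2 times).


LB1 = sum(M1 times) + min(M2 times) = 30 + 4 = 34
LB2 = min(M1 times) + sum(M2 times) = 2 + 31 = 33
Lower bound = max(LB1, LB2) = max(34, 33) = 34

34


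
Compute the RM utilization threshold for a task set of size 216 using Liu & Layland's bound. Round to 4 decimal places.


Compute 2^(1/216) = 1.0032141691
Subtract 1: 1.0032141691 - 1 = 0.0032141691
Multiply by n: 216 * 0.0032141691 = 0.6942605256
Round to 4 dp: 0.6943

0.6943


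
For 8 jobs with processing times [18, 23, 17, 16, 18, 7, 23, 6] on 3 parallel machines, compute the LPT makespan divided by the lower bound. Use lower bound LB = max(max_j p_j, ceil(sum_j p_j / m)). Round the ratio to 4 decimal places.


LPT order: [23, 23, 18, 18, 17, 16, 7, 6]
Machine loads after assignment: [40, 45, 43]
LPT makespan = 45
Lower bound = max(max_job, ceil(total/3)) = max(23, 43) = 43
Ratio = 45 / 43 = 1.0465

1.0465


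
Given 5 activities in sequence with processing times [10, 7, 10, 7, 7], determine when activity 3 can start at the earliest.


Activity 3 starts after activities 1 through 2 complete.
Predecessor durations: [10, 7]
ES = 10 + 7 = 17

17


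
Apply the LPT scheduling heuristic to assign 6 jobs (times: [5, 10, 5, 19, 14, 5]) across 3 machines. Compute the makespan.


Sort jobs in decreasing order (LPT): [19, 14, 10, 5, 5, 5]
Assign each job to the least loaded machine:
  Machine 1: jobs [19], load = 19
  Machine 2: jobs [14, 5], load = 19
  Machine 3: jobs [10, 5, 5], load = 20
Makespan = max load = 20

20


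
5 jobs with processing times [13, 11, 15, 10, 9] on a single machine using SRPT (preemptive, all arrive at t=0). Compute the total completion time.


Since all jobs arrive at t=0, SRPT equals SPT ordering.
SPT order: [9, 10, 11, 13, 15]
Completion times:
  Job 1: p=9, C=9
  Job 2: p=10, C=19
  Job 3: p=11, C=30
  Job 4: p=13, C=43
  Job 5: p=15, C=58
Total completion time = 9 + 19 + 30 + 43 + 58 = 159

159


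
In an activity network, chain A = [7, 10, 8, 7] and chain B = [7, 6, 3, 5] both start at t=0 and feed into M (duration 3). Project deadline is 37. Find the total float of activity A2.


Forward pass: ES(A2) = sum of predecessors on chain A = 7
EF = ES + duration = 7 + 10 = 17
Backward pass: LF(M) = deadline = 37; LS(M) = 37 - 3 = 34
LF(A2) = LS(M) - sum(successors on chain A) = 34 - 15 = 19
LS = LF - duration = 19 - 10 = 9
Total float = LS - ES = 9 - 7 = 2

2


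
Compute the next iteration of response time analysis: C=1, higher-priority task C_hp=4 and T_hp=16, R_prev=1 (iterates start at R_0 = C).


R_next = C + ceil(R_prev / T_hp) * C_hp
ceil(1 / 16) = ceil(0.0625) = 1
Interference = 1 * 4 = 4
R_next = 1 + 4 = 5

5


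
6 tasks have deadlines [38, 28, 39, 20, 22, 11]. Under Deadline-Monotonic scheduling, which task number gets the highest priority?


Sort tasks by relative deadline (ascending):
  Task 6: deadline = 11
  Task 4: deadline = 20
  Task 5: deadline = 22
  Task 2: deadline = 28
  Task 1: deadline = 38
  Task 3: deadline = 39
Priority order (highest first): [6, 4, 5, 2, 1, 3]
Highest priority task = 6

6


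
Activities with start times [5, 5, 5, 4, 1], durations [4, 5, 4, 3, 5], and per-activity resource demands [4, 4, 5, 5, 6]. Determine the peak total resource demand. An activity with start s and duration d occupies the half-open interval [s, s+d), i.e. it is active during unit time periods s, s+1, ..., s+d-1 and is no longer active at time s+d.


Each activity i is active on [start_i, start_i + duration_i).
Compute total resource usage per time slot:
  t=0: active resources = [], total = 0
  t=1: active resources = [6], total = 6
  t=2: active resources = [6], total = 6
  t=3: active resources = [6], total = 6
  t=4: active resources = [5, 6], total = 11
  t=5: active resources = [4, 4, 5, 5, 6], total = 24
  t=6: active resources = [4, 4, 5, 5], total = 18
  t=7: active resources = [4, 4, 5], total = 13
  t=8: active resources = [4, 4, 5], total = 13
  t=9: active resources = [4], total = 4
Peak resource demand = 24

24


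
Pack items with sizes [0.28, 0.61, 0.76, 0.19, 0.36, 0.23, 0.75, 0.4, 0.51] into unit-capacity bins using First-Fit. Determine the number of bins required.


Place items sequentially using First-Fit:
  Item 0.28 -> new Bin 1
  Item 0.61 -> Bin 1 (now 0.89)
  Item 0.76 -> new Bin 2
  Item 0.19 -> Bin 2 (now 0.95)
  Item 0.36 -> new Bin 3
  Item 0.23 -> Bin 3 (now 0.59)
  Item 0.75 -> new Bin 4
  Item 0.4 -> Bin 3 (now 0.99)
  Item 0.51 -> new Bin 5
Total bins used = 5

5


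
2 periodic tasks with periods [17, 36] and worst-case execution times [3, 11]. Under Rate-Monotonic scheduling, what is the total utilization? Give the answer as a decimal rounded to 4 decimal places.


Compute individual utilizations (exact fractions):
  Task 1: C/T = 3/17 (approx. 0.1765)
  Task 2: C/T = 11/36 (approx. 0.3056)
Total utilization U = 3/17 + 11/36 = 295/612
Rounded to 4 decimal places: U = 0.4820
RM (Liu & Layland) bound for 2 tasks = 0.828427; compare with U = 295/612 (approx. 0.482026)
U <= bound, so schedulable by RM sufficient condition.

0.4820


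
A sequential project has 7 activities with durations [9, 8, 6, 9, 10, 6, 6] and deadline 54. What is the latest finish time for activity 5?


LF(activity 5) = deadline - sum of successor durations
Successors: activities 6 through 7 with durations [6, 6]
Sum of successor durations = 12
LF = 54 - 12 = 42

42


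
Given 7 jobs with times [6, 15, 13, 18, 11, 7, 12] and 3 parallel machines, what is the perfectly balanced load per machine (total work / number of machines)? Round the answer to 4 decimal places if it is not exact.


Total processing time = 6 + 15 + 13 + 18 + 11 + 7 + 12 = 82
Number of machines = 3
Ideal balanced load = 82 / 3 = 27.3333

27.3333


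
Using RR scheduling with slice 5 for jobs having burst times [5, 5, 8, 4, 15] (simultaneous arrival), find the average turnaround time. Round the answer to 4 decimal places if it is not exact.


Time quantum = 5
Execution trace:
  J1 runs 5 units, time = 5
  J2 runs 5 units, time = 10
  J3 runs 5 units, time = 15
  J4 runs 4 units, time = 19
  J5 runs 5 units, time = 24
  J3 runs 3 units, time = 27
  J5 runs 5 units, time = 32
  J5 runs 5 units, time = 37
Finish times: [5, 10, 27, 19, 37]
Average turnaround = 98/5 = 19.6

19.6


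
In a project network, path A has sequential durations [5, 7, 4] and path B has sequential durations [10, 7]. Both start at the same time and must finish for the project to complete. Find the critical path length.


Path A total = 5 + 7 + 4 = 16
Path B total = 10 + 7 = 17
Critical path = longest path = max(16, 17) = 17

17


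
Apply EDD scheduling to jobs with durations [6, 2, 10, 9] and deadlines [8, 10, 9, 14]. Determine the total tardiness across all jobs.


Sort by due date (EDD order): [(6, 8), (10, 9), (2, 10), (9, 14)]
Compute completion times and tardiness:
  Job 1: p=6, d=8, C=6, tardiness=max(0,6-8)=0
  Job 2: p=10, d=9, C=16, tardiness=max(0,16-9)=7
  Job 3: p=2, d=10, C=18, tardiness=max(0,18-10)=8
  Job 4: p=9, d=14, C=27, tardiness=max(0,27-14)=13
Total tardiness = 28

28


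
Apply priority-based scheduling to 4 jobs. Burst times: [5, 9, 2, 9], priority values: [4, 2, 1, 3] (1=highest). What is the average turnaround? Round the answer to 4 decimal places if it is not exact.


Sort by priority (ascending = highest first):
Order: [(1, 2), (2, 9), (3, 9), (4, 5)]
Completion times:
  Priority 1, burst=2, C=2
  Priority 2, burst=9, C=11
  Priority 3, burst=9, C=20
  Priority 4, burst=5, C=25
Average turnaround = 58/4 = 14.5

14.5


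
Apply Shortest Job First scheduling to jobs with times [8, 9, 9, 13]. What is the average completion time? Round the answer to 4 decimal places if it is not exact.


SJF order (ascending): [8, 9, 9, 13]
Completion times:
  Job 1: burst=8, C=8
  Job 2: burst=9, C=17
  Job 3: burst=9, C=26
  Job 4: burst=13, C=39
Average completion = 90/4 = 22.5

22.5


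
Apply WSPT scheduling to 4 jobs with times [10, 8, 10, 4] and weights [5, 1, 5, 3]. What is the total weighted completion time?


Compute p/w ratios and sort ascending (WSPT): [(4, 3), (10, 5), (10, 5), (8, 1)]
Compute weighted completion times:
  Job (p=4,w=3): C=4, w*C=3*4=12
  Job (p=10,w=5): C=14, w*C=5*14=70
  Job (p=10,w=5): C=24, w*C=5*24=120
  Job (p=8,w=1): C=32, w*C=1*32=32
Total weighted completion time = 234

234


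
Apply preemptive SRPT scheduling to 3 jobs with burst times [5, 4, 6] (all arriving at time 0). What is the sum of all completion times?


Since all jobs arrive at t=0, SRPT equals SPT ordering.
SPT order: [4, 5, 6]
Completion times:
  Job 1: p=4, C=4
  Job 2: p=5, C=9
  Job 3: p=6, C=15
Total completion time = 4 + 9 + 15 = 28

28


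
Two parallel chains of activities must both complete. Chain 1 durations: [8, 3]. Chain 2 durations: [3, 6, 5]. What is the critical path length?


Path A total = 8 + 3 = 11
Path B total = 3 + 6 + 5 = 14
Critical path = longest path = max(11, 14) = 14

14


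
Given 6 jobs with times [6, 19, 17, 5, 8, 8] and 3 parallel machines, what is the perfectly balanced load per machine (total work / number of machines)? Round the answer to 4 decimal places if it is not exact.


Total processing time = 6 + 19 + 17 + 5 + 8 + 8 = 63
Number of machines = 3
Ideal balanced load = 63 / 3 = 21.0

21.0


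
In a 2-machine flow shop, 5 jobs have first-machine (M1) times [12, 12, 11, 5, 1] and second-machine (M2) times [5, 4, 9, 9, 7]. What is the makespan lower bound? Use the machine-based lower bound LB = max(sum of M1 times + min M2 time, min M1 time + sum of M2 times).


LB1 = sum(M1 times) + min(M2 times) = 41 + 4 = 45
LB2 = min(M1 times) + sum(M2 times) = 1 + 34 = 35
Lower bound = max(LB1, LB2) = max(45, 35) = 45

45


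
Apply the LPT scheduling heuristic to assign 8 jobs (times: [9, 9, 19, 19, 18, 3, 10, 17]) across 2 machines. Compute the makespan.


Sort jobs in decreasing order (LPT): [19, 19, 18, 17, 10, 9, 9, 3]
Assign each job to the least loaded machine:
  Machine 1: jobs [19, 18, 9, 9], load = 55
  Machine 2: jobs [19, 17, 10, 3], load = 49
Makespan = max load = 55

55


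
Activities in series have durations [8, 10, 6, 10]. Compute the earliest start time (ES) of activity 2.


Activity 2 starts after activities 1 through 1 complete.
Predecessor durations: [8]
ES = 8 = 8

8


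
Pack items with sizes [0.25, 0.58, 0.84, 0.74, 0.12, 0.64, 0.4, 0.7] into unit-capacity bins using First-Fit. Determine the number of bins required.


Place items sequentially using First-Fit:
  Item 0.25 -> new Bin 1
  Item 0.58 -> Bin 1 (now 0.83)
  Item 0.84 -> new Bin 2
  Item 0.74 -> new Bin 3
  Item 0.12 -> Bin 1 (now 0.95)
  Item 0.64 -> new Bin 4
  Item 0.4 -> new Bin 5
  Item 0.7 -> new Bin 6
Total bins used = 6

6


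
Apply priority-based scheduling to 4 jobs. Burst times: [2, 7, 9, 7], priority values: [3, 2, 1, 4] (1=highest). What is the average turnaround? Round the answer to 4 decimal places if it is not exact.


Sort by priority (ascending = highest first):
Order: [(1, 9), (2, 7), (3, 2), (4, 7)]
Completion times:
  Priority 1, burst=9, C=9
  Priority 2, burst=7, C=16
  Priority 3, burst=2, C=18
  Priority 4, burst=7, C=25
Average turnaround = 68/4 = 17.0

17.0


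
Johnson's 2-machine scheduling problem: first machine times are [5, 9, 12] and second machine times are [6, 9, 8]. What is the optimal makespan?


Apply Johnson's rule:
  Group 1 (a <= b): [(1, 5, 6), (2, 9, 9)]
  Group 2 (a > b): [(3, 12, 8)]
Optimal job order: [1, 2, 3]
Schedule:
  Job 1: M1 done at 5, M2 done at 11
  Job 2: M1 done at 14, M2 done at 23
  Job 3: M1 done at 26, M2 done at 34
Makespan = 34

34


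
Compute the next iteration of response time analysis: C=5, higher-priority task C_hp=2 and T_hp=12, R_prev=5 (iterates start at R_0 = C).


R_next = C + ceil(R_prev / T_hp) * C_hp
ceil(5 / 12) = ceil(0.4167) = 1
Interference = 1 * 2 = 2
R_next = 5 + 2 = 7

7


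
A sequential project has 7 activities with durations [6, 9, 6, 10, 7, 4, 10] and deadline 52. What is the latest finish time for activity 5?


LF(activity 5) = deadline - sum of successor durations
Successors: activities 6 through 7 with durations [4, 10]
Sum of successor durations = 14
LF = 52 - 14 = 38

38


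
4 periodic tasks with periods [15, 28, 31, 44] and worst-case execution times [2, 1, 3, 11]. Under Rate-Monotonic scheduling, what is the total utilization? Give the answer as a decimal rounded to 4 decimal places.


Compute individual utilizations (exact fractions):
  Task 1: C/T = 2/15 (approx. 0.1333)
  Task 2: C/T = 1/28 (approx. 0.0357)
  Task 3: C/T = 3/31 (approx. 0.0968)
  Task 4: C/T = 11/44 = 1/4 (approx. 0.25)
Total utilization U = 2/15 + 1/28 + 3/31 + 1/4 = 1679/3255
Rounded to 4 decimal places: U = 0.5158
RM (Liu & Layland) bound for 4 tasks = 0.756828; compare with U = 1679/3255 (approx. 0.515822)
U <= bound, so schedulable by RM sufficient condition.

0.5158


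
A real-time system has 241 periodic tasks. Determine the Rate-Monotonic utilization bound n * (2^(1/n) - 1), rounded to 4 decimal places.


Compute 2^(1/241) = 1.0028802694
Subtract 1: 1.0028802694 - 1 = 0.0028802694
Multiply by n: 241 * 0.0028802694 = 0.6941449254
Round to 4 dp: 0.6941

0.6941


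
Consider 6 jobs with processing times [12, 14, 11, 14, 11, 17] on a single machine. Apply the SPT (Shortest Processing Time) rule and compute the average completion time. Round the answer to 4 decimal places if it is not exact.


Sort jobs by processing time (SPT order): [11, 11, 12, 14, 14, 17]
Compute completion times sequentially:
  Job 1: processing = 11, completes at 11
  Job 2: processing = 11, completes at 22
  Job 3: processing = 12, completes at 34
  Job 4: processing = 14, completes at 48
  Job 5: processing = 14, completes at 62
  Job 6: processing = 17, completes at 79
Sum of completion times = 256
Average completion time = 256/6 = 42.6667

42.6667


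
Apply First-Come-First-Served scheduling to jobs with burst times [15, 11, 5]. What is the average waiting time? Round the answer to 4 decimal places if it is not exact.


FCFS order (as given): [15, 11, 5]
Waiting times:
  Job 1: wait = 0
  Job 2: wait = 15
  Job 3: wait = 26
Sum of waiting times = 41
Average waiting time = 41/3 = 13.6667

13.6667


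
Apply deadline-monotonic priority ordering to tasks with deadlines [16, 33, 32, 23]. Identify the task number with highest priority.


Sort tasks by relative deadline (ascending):
  Task 1: deadline = 16
  Task 4: deadline = 23
  Task 3: deadline = 32
  Task 2: deadline = 33
Priority order (highest first): [1, 4, 3, 2]
Highest priority task = 1

1


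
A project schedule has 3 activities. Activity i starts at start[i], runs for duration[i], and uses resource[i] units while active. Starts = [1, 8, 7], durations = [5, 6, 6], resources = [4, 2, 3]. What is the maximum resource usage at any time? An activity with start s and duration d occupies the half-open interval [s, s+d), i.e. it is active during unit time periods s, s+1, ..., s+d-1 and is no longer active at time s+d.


Each activity i is active on [start_i, start_i + duration_i).
Compute total resource usage per time slot:
  t=0: active resources = [], total = 0
  t=1: active resources = [4], total = 4
  t=2: active resources = [4], total = 4
  t=3: active resources = [4], total = 4
  t=4: active resources = [4], total = 4
  t=5: active resources = [4], total = 4
  t=6: active resources = [], total = 0
  t=7: active resources = [3], total = 3
  t=8: active resources = [2, 3], total = 5
  t=9: active resources = [2, 3], total = 5
  t=10: active resources = [2, 3], total = 5
  t=11: active resources = [2, 3], total = 5
  t=12: active resources = [2, 3], total = 5
  t=13: active resources = [2], total = 2
Peak resource demand = 5

5


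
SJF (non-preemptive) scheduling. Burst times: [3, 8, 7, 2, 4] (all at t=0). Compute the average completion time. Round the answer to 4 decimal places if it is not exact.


SJF order (ascending): [2, 3, 4, 7, 8]
Completion times:
  Job 1: burst=2, C=2
  Job 2: burst=3, C=5
  Job 3: burst=4, C=9
  Job 4: burst=7, C=16
  Job 5: burst=8, C=24
Average completion = 56/5 = 11.2

11.2


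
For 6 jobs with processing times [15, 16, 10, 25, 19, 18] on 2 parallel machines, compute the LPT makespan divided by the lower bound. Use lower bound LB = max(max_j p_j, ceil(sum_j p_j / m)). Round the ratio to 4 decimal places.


LPT order: [25, 19, 18, 16, 15, 10]
Machine loads after assignment: [51, 52]
LPT makespan = 52
Lower bound = max(max_job, ceil(total/2)) = max(25, 52) = 52
Ratio = 52 / 52 = 1.0

1.0


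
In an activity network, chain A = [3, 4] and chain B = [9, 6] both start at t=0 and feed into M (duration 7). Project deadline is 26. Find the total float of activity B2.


Forward pass: ES(B2) = sum of predecessors on chain B = 9
EF = ES + duration = 9 + 6 = 15
Backward pass: LF(M) = deadline = 26; LS(M) = 26 - 7 = 19
LF(B2) = LS(M) - sum(successors on chain B) = 19 - 0 = 19
LS = LF - duration = 19 - 6 = 13
Total float = LS - ES = 13 - 9 = 4

4


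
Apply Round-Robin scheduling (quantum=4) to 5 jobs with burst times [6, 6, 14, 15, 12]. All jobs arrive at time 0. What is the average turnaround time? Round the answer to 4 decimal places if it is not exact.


Time quantum = 4
Execution trace:
  J1 runs 4 units, time = 4
  J2 runs 4 units, time = 8
  J3 runs 4 units, time = 12
  J4 runs 4 units, time = 16
  J5 runs 4 units, time = 20
  J1 runs 2 units, time = 22
  J2 runs 2 units, time = 24
  J3 runs 4 units, time = 28
  J4 runs 4 units, time = 32
  J5 runs 4 units, time = 36
  J3 runs 4 units, time = 40
  J4 runs 4 units, time = 44
  J5 runs 4 units, time = 48
  J3 runs 2 units, time = 50
  J4 runs 3 units, time = 53
Finish times: [22, 24, 50, 53, 48]
Average turnaround = 197/5 = 39.4

39.4


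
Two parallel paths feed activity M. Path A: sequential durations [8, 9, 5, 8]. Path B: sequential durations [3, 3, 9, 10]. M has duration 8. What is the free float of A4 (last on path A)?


ES(A4) = sum of predecessors on chain A = 22
EF(A4) = ES + duration = 22 + 8 = 30
Successor of A4 is M. ES(M) = max(sum(A), sum(B)) = max(30, 25) = 30
Free float = ES(successor) - EF(current) = 30 - 30 = 0

0


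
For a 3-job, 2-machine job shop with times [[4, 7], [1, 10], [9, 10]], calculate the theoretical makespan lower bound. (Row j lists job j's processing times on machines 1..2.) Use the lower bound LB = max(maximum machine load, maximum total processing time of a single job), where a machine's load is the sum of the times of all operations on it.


Machine loads:
  Machine 1: 4 + 1 + 9 = 14
  Machine 2: 7 + 10 + 10 = 27
Max machine load = 27
Job totals:
  Job 1: 11
  Job 2: 11
  Job 3: 19
Max job total = 19
Lower bound = max(27, 19) = 27

27


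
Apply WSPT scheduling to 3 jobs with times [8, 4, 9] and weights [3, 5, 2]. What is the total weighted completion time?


Compute p/w ratios and sort ascending (WSPT): [(4, 5), (8, 3), (9, 2)]
Compute weighted completion times:
  Job (p=4,w=5): C=4, w*C=5*4=20
  Job (p=8,w=3): C=12, w*C=3*12=36
  Job (p=9,w=2): C=21, w*C=2*21=42
Total weighted completion time = 98

98


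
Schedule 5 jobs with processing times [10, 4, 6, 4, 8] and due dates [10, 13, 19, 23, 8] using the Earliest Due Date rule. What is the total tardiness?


Sort by due date (EDD order): [(8, 8), (10, 10), (4, 13), (6, 19), (4, 23)]
Compute completion times and tardiness:
  Job 1: p=8, d=8, C=8, tardiness=max(0,8-8)=0
  Job 2: p=10, d=10, C=18, tardiness=max(0,18-10)=8
  Job 3: p=4, d=13, C=22, tardiness=max(0,22-13)=9
  Job 4: p=6, d=19, C=28, tardiness=max(0,28-19)=9
  Job 5: p=4, d=23, C=32, tardiness=max(0,32-23)=9
Total tardiness = 35

35


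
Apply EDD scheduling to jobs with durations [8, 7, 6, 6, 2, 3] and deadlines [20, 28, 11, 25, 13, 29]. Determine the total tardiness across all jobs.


Sort by due date (EDD order): [(6, 11), (2, 13), (8, 20), (6, 25), (7, 28), (3, 29)]
Compute completion times and tardiness:
  Job 1: p=6, d=11, C=6, tardiness=max(0,6-11)=0
  Job 2: p=2, d=13, C=8, tardiness=max(0,8-13)=0
  Job 3: p=8, d=20, C=16, tardiness=max(0,16-20)=0
  Job 4: p=6, d=25, C=22, tardiness=max(0,22-25)=0
  Job 5: p=7, d=28, C=29, tardiness=max(0,29-28)=1
  Job 6: p=3, d=29, C=32, tardiness=max(0,32-29)=3
Total tardiness = 4

4


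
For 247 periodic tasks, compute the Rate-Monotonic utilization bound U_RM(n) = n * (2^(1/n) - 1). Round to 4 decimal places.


Compute 2^(1/247) = 1.0028102051
Subtract 1: 1.0028102051 - 1 = 0.0028102051
Multiply by n: 247 * 0.0028102051 = 0.6941206597
Round to 4 dp: 0.6941

0.6941


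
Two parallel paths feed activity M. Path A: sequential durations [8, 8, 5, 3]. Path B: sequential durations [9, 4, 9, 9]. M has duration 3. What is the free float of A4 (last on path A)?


ES(A4) = sum of predecessors on chain A = 21
EF(A4) = ES + duration = 21 + 3 = 24
Successor of A4 is M. ES(M) = max(sum(A), sum(B)) = max(24, 31) = 31
Free float = ES(successor) - EF(current) = 31 - 24 = 7

7


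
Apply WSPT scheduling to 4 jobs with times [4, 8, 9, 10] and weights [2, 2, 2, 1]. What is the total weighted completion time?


Compute p/w ratios and sort ascending (WSPT): [(4, 2), (8, 2), (9, 2), (10, 1)]
Compute weighted completion times:
  Job (p=4,w=2): C=4, w*C=2*4=8
  Job (p=8,w=2): C=12, w*C=2*12=24
  Job (p=9,w=2): C=21, w*C=2*21=42
  Job (p=10,w=1): C=31, w*C=1*31=31
Total weighted completion time = 105

105


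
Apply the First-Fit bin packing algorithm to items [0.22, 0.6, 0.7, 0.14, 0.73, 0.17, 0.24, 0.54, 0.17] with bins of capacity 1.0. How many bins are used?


Place items sequentially using First-Fit:
  Item 0.22 -> new Bin 1
  Item 0.6 -> Bin 1 (now 0.82)
  Item 0.7 -> new Bin 2
  Item 0.14 -> Bin 1 (now 0.96)
  Item 0.73 -> new Bin 3
  Item 0.17 -> Bin 2 (now 0.87)
  Item 0.24 -> Bin 3 (now 0.97)
  Item 0.54 -> new Bin 4
  Item 0.17 -> Bin 4 (now 0.71)
Total bins used = 4

4


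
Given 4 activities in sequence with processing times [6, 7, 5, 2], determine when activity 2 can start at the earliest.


Activity 2 starts after activities 1 through 1 complete.
Predecessor durations: [6]
ES = 6 = 6

6


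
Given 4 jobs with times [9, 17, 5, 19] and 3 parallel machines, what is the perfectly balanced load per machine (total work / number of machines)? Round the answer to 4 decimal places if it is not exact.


Total processing time = 9 + 17 + 5 + 19 = 50
Number of machines = 3
Ideal balanced load = 50 / 3 = 16.6667

16.6667


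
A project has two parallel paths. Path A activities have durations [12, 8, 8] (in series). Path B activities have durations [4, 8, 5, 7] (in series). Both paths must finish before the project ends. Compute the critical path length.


Path A total = 12 + 8 + 8 = 28
Path B total = 4 + 8 + 5 + 7 = 24
Critical path = longest path = max(28, 24) = 28

28


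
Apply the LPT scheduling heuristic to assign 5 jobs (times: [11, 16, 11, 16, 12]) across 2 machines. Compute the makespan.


Sort jobs in decreasing order (LPT): [16, 16, 12, 11, 11]
Assign each job to the least loaded machine:
  Machine 1: jobs [16, 12], load = 28
  Machine 2: jobs [16, 11, 11], load = 38
Makespan = max load = 38

38


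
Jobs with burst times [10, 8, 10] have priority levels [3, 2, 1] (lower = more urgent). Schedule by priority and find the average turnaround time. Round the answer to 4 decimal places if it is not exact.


Sort by priority (ascending = highest first):
Order: [(1, 10), (2, 8), (3, 10)]
Completion times:
  Priority 1, burst=10, C=10
  Priority 2, burst=8, C=18
  Priority 3, burst=10, C=28
Average turnaround = 56/3 = 18.6667

18.6667


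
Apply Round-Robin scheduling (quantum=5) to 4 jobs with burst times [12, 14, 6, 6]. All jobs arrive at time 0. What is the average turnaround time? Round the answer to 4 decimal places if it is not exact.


Time quantum = 5
Execution trace:
  J1 runs 5 units, time = 5
  J2 runs 5 units, time = 10
  J3 runs 5 units, time = 15
  J4 runs 5 units, time = 20
  J1 runs 5 units, time = 25
  J2 runs 5 units, time = 30
  J3 runs 1 units, time = 31
  J4 runs 1 units, time = 32
  J1 runs 2 units, time = 34
  J2 runs 4 units, time = 38
Finish times: [34, 38, 31, 32]
Average turnaround = 135/4 = 33.75

33.75


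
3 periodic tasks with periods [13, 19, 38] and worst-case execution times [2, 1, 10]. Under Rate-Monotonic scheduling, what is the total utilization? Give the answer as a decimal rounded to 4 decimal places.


Compute individual utilizations (exact fractions):
  Task 1: C/T = 2/13 (approx. 0.1538)
  Task 2: C/T = 1/19 (approx. 0.0526)
  Task 3: C/T = 10/38 = 5/19 (approx. 0.2632)
Total utilization U = 2/13 + 1/19 + 5/19 = 116/247
Rounded to 4 decimal places: U = 0.4696
RM (Liu & Layland) bound for 3 tasks = 0.779763; compare with U = 116/247 (approx. 0.469636)
U <= bound, so schedulable by RM sufficient condition.

0.4696


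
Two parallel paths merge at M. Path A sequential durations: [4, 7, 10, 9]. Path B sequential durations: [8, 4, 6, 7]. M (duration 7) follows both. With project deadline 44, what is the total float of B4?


Forward pass: ES(B4) = sum of predecessors on chain B = 18
EF = ES + duration = 18 + 7 = 25
Backward pass: LF(M) = deadline = 44; LS(M) = 44 - 7 = 37
LF(B4) = LS(M) - sum(successors on chain B) = 37 - 0 = 37
LS = LF - duration = 37 - 7 = 30
Total float = LS - ES = 30 - 18 = 12

12


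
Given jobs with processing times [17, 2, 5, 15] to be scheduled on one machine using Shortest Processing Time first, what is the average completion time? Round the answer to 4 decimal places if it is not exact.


Sort jobs by processing time (SPT order): [2, 5, 15, 17]
Compute completion times sequentially:
  Job 1: processing = 2, completes at 2
  Job 2: processing = 5, completes at 7
  Job 3: processing = 15, completes at 22
  Job 4: processing = 17, completes at 39
Sum of completion times = 70
Average completion time = 70/4 = 17.5

17.5


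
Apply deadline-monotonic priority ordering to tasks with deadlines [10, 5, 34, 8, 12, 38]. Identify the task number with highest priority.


Sort tasks by relative deadline (ascending):
  Task 2: deadline = 5
  Task 4: deadline = 8
  Task 1: deadline = 10
  Task 5: deadline = 12
  Task 3: deadline = 34
  Task 6: deadline = 38
Priority order (highest first): [2, 4, 1, 5, 3, 6]
Highest priority task = 2

2


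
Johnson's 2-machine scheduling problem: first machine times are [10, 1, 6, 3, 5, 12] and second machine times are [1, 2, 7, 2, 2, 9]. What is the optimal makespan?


Apply Johnson's rule:
  Group 1 (a <= b): [(2, 1, 2), (3, 6, 7)]
  Group 2 (a > b): [(6, 12, 9), (4, 3, 2), (5, 5, 2), (1, 10, 1)]
Optimal job order: [2, 3, 6, 4, 5, 1]
Schedule:
  Job 2: M1 done at 1, M2 done at 3
  Job 3: M1 done at 7, M2 done at 14
  Job 6: M1 done at 19, M2 done at 28
  Job 4: M1 done at 22, M2 done at 30
  Job 5: M1 done at 27, M2 done at 32
  Job 1: M1 done at 37, M2 done at 38
Makespan = 38

38


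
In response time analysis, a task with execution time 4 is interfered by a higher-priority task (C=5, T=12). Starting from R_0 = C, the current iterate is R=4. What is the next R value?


R_next = C + ceil(R_prev / T_hp) * C_hp
ceil(4 / 12) = ceil(0.3333) = 1
Interference = 1 * 5 = 5
R_next = 4 + 5 = 9

9


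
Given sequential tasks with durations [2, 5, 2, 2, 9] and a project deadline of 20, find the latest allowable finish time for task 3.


LF(activity 3) = deadline - sum of successor durations
Successors: activities 4 through 5 with durations [2, 9]
Sum of successor durations = 11
LF = 20 - 11 = 9

9


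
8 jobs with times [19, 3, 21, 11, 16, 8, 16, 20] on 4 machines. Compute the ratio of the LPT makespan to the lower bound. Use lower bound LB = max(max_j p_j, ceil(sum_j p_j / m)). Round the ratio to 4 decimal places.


LPT order: [21, 20, 19, 16, 16, 11, 8, 3]
Machine loads after assignment: [24, 28, 30, 32]
LPT makespan = 32
Lower bound = max(max_job, ceil(total/4)) = max(21, 29) = 29
Ratio = 32 / 29 = 1.1034

1.1034


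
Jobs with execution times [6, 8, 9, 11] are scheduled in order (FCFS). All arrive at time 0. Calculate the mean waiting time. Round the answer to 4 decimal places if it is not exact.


FCFS order (as given): [6, 8, 9, 11]
Waiting times:
  Job 1: wait = 0
  Job 2: wait = 6
  Job 3: wait = 14
  Job 4: wait = 23
Sum of waiting times = 43
Average waiting time = 43/4 = 10.75

10.75


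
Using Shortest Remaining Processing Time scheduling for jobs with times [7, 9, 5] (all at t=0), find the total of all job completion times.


Since all jobs arrive at t=0, SRPT equals SPT ordering.
SPT order: [5, 7, 9]
Completion times:
  Job 1: p=5, C=5
  Job 2: p=7, C=12
  Job 3: p=9, C=21
Total completion time = 5 + 12 + 21 = 38

38


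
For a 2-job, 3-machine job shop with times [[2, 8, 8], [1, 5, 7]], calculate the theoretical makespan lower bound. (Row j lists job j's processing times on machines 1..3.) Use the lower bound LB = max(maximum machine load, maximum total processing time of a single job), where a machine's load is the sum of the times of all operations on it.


Machine loads:
  Machine 1: 2 + 1 = 3
  Machine 2: 8 + 5 = 13
  Machine 3: 8 + 7 = 15
Max machine load = 15
Job totals:
  Job 1: 18
  Job 2: 13
Max job total = 18
Lower bound = max(15, 18) = 18

18


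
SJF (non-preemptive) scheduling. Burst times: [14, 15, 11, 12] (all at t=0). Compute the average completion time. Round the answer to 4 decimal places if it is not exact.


SJF order (ascending): [11, 12, 14, 15]
Completion times:
  Job 1: burst=11, C=11
  Job 2: burst=12, C=23
  Job 3: burst=14, C=37
  Job 4: burst=15, C=52
Average completion = 123/4 = 30.75

30.75


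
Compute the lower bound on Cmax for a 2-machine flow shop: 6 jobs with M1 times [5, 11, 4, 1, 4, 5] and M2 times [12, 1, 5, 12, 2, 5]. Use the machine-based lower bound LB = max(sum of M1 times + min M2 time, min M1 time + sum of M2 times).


LB1 = sum(M1 times) + min(M2 times) = 30 + 1 = 31
LB2 = min(M1 times) + sum(M2 times) = 1 + 37 = 38
Lower bound = max(LB1, LB2) = max(31, 38) = 38

38


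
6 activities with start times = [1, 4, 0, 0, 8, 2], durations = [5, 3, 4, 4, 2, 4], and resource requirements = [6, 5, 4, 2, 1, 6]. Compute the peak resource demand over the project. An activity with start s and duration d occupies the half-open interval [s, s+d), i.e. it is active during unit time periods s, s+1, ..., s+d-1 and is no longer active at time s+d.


Each activity i is active on [start_i, start_i + duration_i).
Compute total resource usage per time slot:
  t=0: active resources = [4, 2], total = 6
  t=1: active resources = [6, 4, 2], total = 12
  t=2: active resources = [6, 4, 2, 6], total = 18
  t=3: active resources = [6, 4, 2, 6], total = 18
  t=4: active resources = [6, 5, 6], total = 17
  t=5: active resources = [6, 5, 6], total = 17
  t=6: active resources = [5], total = 5
  t=7: active resources = [], total = 0
  t=8: active resources = [1], total = 1
  t=9: active resources = [1], total = 1
Peak resource demand = 18

18


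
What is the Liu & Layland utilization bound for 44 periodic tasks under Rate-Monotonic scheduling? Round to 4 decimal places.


Compute 2^(1/44) = 1.0158780831
Subtract 1: 1.0158780831 - 1 = 0.0158780831
Multiply by n: 44 * 0.0158780831 = 0.6986356564
Round to 4 dp: 0.6986

0.6986


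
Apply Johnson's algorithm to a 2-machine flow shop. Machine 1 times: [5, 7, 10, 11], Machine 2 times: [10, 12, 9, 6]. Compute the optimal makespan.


Apply Johnson's rule:
  Group 1 (a <= b): [(1, 5, 10), (2, 7, 12)]
  Group 2 (a > b): [(3, 10, 9), (4, 11, 6)]
Optimal job order: [1, 2, 3, 4]
Schedule:
  Job 1: M1 done at 5, M2 done at 15
  Job 2: M1 done at 12, M2 done at 27
  Job 3: M1 done at 22, M2 done at 36
  Job 4: M1 done at 33, M2 done at 42
Makespan = 42

42


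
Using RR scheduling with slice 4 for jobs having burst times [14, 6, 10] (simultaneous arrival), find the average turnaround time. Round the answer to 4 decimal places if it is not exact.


Time quantum = 4
Execution trace:
  J1 runs 4 units, time = 4
  J2 runs 4 units, time = 8
  J3 runs 4 units, time = 12
  J1 runs 4 units, time = 16
  J2 runs 2 units, time = 18
  J3 runs 4 units, time = 22
  J1 runs 4 units, time = 26
  J3 runs 2 units, time = 28
  J1 runs 2 units, time = 30
Finish times: [30, 18, 28]
Average turnaround = 76/3 = 25.3333

25.3333


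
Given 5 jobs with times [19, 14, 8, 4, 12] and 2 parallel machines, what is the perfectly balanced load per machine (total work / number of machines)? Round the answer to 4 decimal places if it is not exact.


Total processing time = 19 + 14 + 8 + 4 + 12 = 57
Number of machines = 2
Ideal balanced load = 57 / 2 = 28.5

28.5


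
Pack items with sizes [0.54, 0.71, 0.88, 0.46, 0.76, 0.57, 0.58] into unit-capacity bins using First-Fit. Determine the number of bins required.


Place items sequentially using First-Fit:
  Item 0.54 -> new Bin 1
  Item 0.71 -> new Bin 2
  Item 0.88 -> new Bin 3
  Item 0.46 -> Bin 1 (now 1.0)
  Item 0.76 -> new Bin 4
  Item 0.57 -> new Bin 5
  Item 0.58 -> new Bin 6
Total bins used = 6

6


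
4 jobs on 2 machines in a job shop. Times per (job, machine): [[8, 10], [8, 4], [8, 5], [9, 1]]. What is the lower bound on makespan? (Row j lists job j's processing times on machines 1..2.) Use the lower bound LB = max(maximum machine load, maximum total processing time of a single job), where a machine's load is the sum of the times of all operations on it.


Machine loads:
  Machine 1: 8 + 8 + 8 + 9 = 33
  Machine 2: 10 + 4 + 5 + 1 = 20
Max machine load = 33
Job totals:
  Job 1: 18
  Job 2: 12
  Job 3: 13
  Job 4: 10
Max job total = 18
Lower bound = max(33, 18) = 33

33


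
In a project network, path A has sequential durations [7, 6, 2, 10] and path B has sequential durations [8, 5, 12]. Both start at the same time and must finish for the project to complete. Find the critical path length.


Path A total = 7 + 6 + 2 + 10 = 25
Path B total = 8 + 5 + 12 = 25
Critical path = longest path = max(25, 25) = 25

25


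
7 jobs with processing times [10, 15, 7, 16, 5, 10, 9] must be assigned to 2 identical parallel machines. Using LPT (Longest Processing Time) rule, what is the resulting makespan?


Sort jobs in decreasing order (LPT): [16, 15, 10, 10, 9, 7, 5]
Assign each job to the least loaded machine:
  Machine 1: jobs [16, 10, 7, 5], load = 38
  Machine 2: jobs [15, 10, 9], load = 34
Makespan = max load = 38

38


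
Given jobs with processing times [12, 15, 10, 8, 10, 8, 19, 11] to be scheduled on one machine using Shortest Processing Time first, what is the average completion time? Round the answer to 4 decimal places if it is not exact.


Sort jobs by processing time (SPT order): [8, 8, 10, 10, 11, 12, 15, 19]
Compute completion times sequentially:
  Job 1: processing = 8, completes at 8
  Job 2: processing = 8, completes at 16
  Job 3: processing = 10, completes at 26
  Job 4: processing = 10, completes at 36
  Job 5: processing = 11, completes at 47
  Job 6: processing = 12, completes at 59
  Job 7: processing = 15, completes at 74
  Job 8: processing = 19, completes at 93
Sum of completion times = 359
Average completion time = 359/8 = 44.875

44.875


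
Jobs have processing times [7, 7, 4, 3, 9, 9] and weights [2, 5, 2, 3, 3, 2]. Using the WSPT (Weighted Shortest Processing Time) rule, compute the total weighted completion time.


Compute p/w ratios and sort ascending (WSPT): [(3, 3), (7, 5), (4, 2), (9, 3), (7, 2), (9, 2)]
Compute weighted completion times:
  Job (p=3,w=3): C=3, w*C=3*3=9
  Job (p=7,w=5): C=10, w*C=5*10=50
  Job (p=4,w=2): C=14, w*C=2*14=28
  Job (p=9,w=3): C=23, w*C=3*23=69
  Job (p=7,w=2): C=30, w*C=2*30=60
  Job (p=9,w=2): C=39, w*C=2*39=78
Total weighted completion time = 294

294


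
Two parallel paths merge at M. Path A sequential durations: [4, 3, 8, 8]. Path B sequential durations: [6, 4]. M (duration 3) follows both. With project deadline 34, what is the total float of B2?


Forward pass: ES(B2) = sum of predecessors on chain B = 6
EF = ES + duration = 6 + 4 = 10
Backward pass: LF(M) = deadline = 34; LS(M) = 34 - 3 = 31
LF(B2) = LS(M) - sum(successors on chain B) = 31 - 0 = 31
LS = LF - duration = 31 - 4 = 27
Total float = LS - ES = 27 - 6 = 21

21


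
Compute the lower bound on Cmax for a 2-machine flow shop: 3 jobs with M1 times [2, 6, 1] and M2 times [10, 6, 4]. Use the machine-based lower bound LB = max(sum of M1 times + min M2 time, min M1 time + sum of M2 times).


LB1 = sum(M1 times) + min(M2 times) = 9 + 4 = 13
LB2 = min(M1 times) + sum(M2 times) = 1 + 20 = 21
Lower bound = max(LB1, LB2) = max(13, 21) = 21

21


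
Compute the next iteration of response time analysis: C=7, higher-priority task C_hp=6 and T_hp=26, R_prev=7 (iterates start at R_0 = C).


R_next = C + ceil(R_prev / T_hp) * C_hp
ceil(7 / 26) = ceil(0.2692) = 1
Interference = 1 * 6 = 6
R_next = 7 + 6 = 13

13


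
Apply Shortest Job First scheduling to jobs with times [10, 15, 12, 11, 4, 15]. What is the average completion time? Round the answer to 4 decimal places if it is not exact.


SJF order (ascending): [4, 10, 11, 12, 15, 15]
Completion times:
  Job 1: burst=4, C=4
  Job 2: burst=10, C=14
  Job 3: burst=11, C=25
  Job 4: burst=12, C=37
  Job 5: burst=15, C=52
  Job 6: burst=15, C=67
Average completion = 199/6 = 33.1667

33.1667
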